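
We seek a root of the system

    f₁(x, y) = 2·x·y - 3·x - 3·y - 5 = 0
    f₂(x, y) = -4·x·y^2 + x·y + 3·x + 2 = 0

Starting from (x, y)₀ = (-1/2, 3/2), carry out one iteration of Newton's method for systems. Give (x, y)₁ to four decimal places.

(-2.4583, -0.8750)

At (-1/2, 3/2): F = (-9.5000, 4.2500).
Jacobian J = [[2·y - 3, 2·x - 3], [-4·y^2 + y + 3, -8·x·y + x]].
At the point, J = [[0.0000, -4.0000], [-4.5000, 5.5000]] (det J = -18.0000).
Solving J·Δ = −F gives Δ = (-1.9583, -2.3750).
Then the next iterate is (x, y)₁ = (-2.4583, -0.8750).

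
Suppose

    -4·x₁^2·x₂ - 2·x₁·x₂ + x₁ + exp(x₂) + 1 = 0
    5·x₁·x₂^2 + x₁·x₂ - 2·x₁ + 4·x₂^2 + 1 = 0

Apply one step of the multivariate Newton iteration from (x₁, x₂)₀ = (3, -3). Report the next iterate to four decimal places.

(1.8931, -1.9845)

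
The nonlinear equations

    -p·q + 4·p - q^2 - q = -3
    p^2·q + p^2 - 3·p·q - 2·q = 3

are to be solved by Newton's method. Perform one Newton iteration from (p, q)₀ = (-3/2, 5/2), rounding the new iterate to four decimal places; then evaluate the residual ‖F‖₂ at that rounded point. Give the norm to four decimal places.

3.1999

At (-3/2, 5/2): F = (-8.0000, 11.1250).
Jacobian J = [[-q + 4, -p - 2·q - 1], [2·p·q + 2·p - 3·q, p^2 - 3·p - 2]].
At the point, J = [[1.5000, -4.5000], [-18.0000, 4.7500]] (det J = -73.8750).
Solving J·Δ = −F gives Δ = (0.1633, -1.7234).
Then the next iterate is (p, q)₁ = (-1.3367, 0.7766).
Re-evaluating at (-1.3367, 0.7766): F = (-2.688426, 1.735414), so ‖F‖₂ = 3.1999.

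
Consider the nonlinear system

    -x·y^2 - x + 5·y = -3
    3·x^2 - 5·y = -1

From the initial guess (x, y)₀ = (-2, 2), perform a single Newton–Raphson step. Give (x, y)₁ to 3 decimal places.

(-1.149, 0.558)

At (-2, 2): F = (23.000, 3.000).
Jacobian J = [[-y^2 - 1, -2·x·y + 5], [6·x, -5]].
At the point, J = [[-5.000, 13.000], [-12.000, -5.000]] (det J = 181.000).
Solving J·Δ = −F gives Δ = (0.851, -1.442).
Then the next iterate is (x, y)₁ = (-1.149, 0.558).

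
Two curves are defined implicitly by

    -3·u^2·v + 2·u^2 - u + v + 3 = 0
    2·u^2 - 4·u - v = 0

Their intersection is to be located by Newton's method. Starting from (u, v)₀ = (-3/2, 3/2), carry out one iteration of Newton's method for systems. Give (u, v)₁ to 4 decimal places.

At (-3/2, 3/2): F = (0.3750, 9.0000).
Jacobian J = [[-6·u·v + 4·u - 1, -3·u^2 + 1], [4·u - 4, -1]].
At the point, J = [[6.5000, -5.7500], [-10.0000, -1.0000]] (det J = -64.0000).
Solving J·Δ = −F gives Δ = (0.8027, 0.9727).
Then the next iterate is (u, v)₁ = (-0.6973, 2.4727).

(-0.6973, 2.4727)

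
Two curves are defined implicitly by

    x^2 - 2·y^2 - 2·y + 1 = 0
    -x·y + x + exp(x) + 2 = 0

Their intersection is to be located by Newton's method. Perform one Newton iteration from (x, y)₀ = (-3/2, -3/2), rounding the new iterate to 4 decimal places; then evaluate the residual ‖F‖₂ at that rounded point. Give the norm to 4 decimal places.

0.3256

At (-3/2, -3/2): F = (1.7500, -1.526870).
Jacobian J = [[2·x, -4·y - 2], [-y + exp(x) + 1, -x]].
At the point, J = [[-3.0000, 4.0000], [2.723130, 1.5000]] (det J = -15.392521).
Solving J·Δ = −F gives Δ = (0.5673, -0.0120).
Then the next iterate is (x, y)₁ = (-0.9327, -1.5120).
Re-evaluating at (-0.9327, -1.5120): F = (0.321641, 0.050547), so ‖F‖₂ = 0.3256.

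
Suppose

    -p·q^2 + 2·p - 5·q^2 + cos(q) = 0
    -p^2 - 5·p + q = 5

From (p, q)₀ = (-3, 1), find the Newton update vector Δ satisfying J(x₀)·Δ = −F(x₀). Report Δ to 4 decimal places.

(-0.3806, -1.6194)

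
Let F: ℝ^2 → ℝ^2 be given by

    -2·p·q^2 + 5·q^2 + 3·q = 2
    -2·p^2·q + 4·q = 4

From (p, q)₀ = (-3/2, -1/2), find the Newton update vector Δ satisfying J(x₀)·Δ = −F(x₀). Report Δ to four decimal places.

(-1.2203, -0.1780)

At (-3/2, -1/2): F = (-1.5000, -3.7500).
Jacobian J = [[-2·q^2, -4·p·q + 10·q + 3], [-4·p·q, -2·p^2 + 4]].
At the point, J = [[-0.5000, -5.0000], [-3.0000, -0.5000]] (det J = -14.7500).
Solving J·Δ = −F gives Δ = (-1.2203, -0.1780).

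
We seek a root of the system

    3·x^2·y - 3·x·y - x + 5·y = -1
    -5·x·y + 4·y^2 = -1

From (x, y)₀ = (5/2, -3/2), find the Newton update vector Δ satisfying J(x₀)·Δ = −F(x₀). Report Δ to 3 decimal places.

At (5/2, -3/2): F = (-25.875, 28.750).
Jacobian J = [[6·x·y - 3·y - 1, 3·x^2 - 3·x + 5], [-5·y, -5·x + 8·y]].
At the point, J = [[-19.000, 16.250], [7.500, -24.500]] (det J = 343.625).
Solving J·Δ = −F gives Δ = (-0.485, 1.025).

(-0.485, 1.025)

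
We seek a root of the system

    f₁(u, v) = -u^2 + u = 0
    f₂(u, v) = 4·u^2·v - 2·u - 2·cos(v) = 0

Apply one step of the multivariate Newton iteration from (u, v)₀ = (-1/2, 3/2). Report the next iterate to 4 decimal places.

(-0.1250, 1.7142)

At (-1/2, 3/2): F = (-0.7500, 2.358526).
Jacobian J = [[-2·u + 1, 0], [8·u·v - 2, 4·u^2 + 2·sin(v)]].
At the point, J = [[2.0000, 0.0000], [-8.0000, 2.994990]] (det J = 5.989980).
Solving J·Δ = −F gives Δ = (0.3750, 0.2142).
Then the next iterate is (u, v)₁ = (-0.1250, 1.7142).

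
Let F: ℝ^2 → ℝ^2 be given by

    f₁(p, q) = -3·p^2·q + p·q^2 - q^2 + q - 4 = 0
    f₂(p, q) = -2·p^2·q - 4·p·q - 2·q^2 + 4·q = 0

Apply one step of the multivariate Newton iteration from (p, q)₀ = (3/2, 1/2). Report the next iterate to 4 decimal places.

(-2.3165, 2.3038)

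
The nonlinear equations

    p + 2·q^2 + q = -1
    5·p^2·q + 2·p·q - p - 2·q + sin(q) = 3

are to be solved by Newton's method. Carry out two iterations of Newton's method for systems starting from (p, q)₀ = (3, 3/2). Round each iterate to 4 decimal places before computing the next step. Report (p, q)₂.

At (3, 3/2): F = (10.0000, 68.497495).
Jacobian J = [[1, 4·q + 1], [10·p·q + 2·q - 1, 5·p^2 + 2·p + cos(q) - 2]].
At the point, J = [[1.0000, 7.0000], [47.0000, 49.070737]] (det J = -279.929263).
Solving J·Δ = −F gives Δ = (0.0401, -1.4343).
Then the next iterate is (p, q)₁ = (3.0401, 0.0657).
Round to (3.0401, 0.0657) and repeat: F = (4.114433, -2.670313), J = [[1.0000, 1.2628], [1.128746, 51.289083]].
Δ = (-4.2997, 0.1467), so (p, q)₂ = (-1.2596, 0.2124).

(-1.2596, 0.2124)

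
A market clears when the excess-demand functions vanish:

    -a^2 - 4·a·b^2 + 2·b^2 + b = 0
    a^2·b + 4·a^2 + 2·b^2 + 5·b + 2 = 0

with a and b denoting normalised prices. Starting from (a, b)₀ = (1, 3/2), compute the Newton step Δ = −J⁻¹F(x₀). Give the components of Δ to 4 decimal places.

(0.6429, -2.2143)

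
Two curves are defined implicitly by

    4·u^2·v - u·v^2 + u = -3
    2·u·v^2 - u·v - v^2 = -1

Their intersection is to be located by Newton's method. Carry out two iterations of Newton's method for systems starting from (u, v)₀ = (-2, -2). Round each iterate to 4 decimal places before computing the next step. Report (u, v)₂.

(-1.1285, -0.7349)

At (-2, -2): F = (-23.0000, -23.0000).
Jacobian J = [[8·u·v - v^2 + 1, 4·u^2 - 2·u·v], [2·v^2 - v, 4·u·v - u - 2·v]].
At the point, J = [[29.0000, 8.0000], [10.0000, 22.0000]] (det J = 558.0000).
Solving J·Δ = −F gives Δ = (0.5771, 0.7832).
Then the next iterate is (u, v)₁ = (-1.4229, -1.2168).
Round to (-1.4229, -1.2168) and repeat: F = (-6.170500, -6.425485), J = [[13.370476, 4.635808], [4.178004, 10.782039]].
Δ = (0.2944, 0.4819), so (u, v)₂ = (-1.1285, -0.7349).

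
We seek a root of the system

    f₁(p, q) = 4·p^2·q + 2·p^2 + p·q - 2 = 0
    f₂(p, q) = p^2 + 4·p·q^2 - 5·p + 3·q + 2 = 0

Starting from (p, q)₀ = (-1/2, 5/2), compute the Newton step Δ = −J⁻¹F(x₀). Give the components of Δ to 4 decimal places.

At (-1/2, 5/2): F = (-0.2500, -0.2500).
Jacobian J = [[8·p·q + 4·p + q, 4·p^2 + p], [2·p + 4·q^2 - 5, 8·p·q + 3]].
At the point, J = [[-9.5000, 0.5000], [19.0000, -7.0000]] (det J = 57.0000).
Solving J·Δ = −F gives Δ = (-0.0329, -0.1250).

(-0.0329, -0.1250)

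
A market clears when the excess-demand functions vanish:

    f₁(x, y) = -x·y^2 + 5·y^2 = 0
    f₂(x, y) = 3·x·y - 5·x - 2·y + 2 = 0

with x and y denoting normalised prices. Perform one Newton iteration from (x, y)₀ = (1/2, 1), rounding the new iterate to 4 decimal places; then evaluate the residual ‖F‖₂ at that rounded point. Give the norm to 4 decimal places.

1.1854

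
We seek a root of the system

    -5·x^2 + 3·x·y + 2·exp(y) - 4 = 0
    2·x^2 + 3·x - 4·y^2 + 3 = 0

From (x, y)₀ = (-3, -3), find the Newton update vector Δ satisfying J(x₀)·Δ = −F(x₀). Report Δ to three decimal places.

At (-3, -3): F = (-21.90043, -24.000).
Jacobian J = [[-10·x + 3·y, 3·x + 2·exp(y)], [4·x + 3, -8·y]].
At the point, J = [[21.000, -8.90043], [-9.000, 24.000]] (det J = 423.89617).
Solving J·Δ = −F gives Δ = (1.744, 1.654).

(1.744, 1.654)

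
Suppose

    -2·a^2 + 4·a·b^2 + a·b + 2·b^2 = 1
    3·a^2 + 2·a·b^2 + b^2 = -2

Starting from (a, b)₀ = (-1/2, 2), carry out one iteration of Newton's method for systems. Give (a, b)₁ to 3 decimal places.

(-1.050, -25.000)

At (-1/2, 2): F = (-2.500, 2.750).
Jacobian J = [[-4·a + 4·b^2 + b, 8·a·b + a + 4·b], [6·a + 2·b^2, 4·a·b + 2·b]].
At the point, J = [[20.000, -0.500], [5.000, 0.000]] (det J = 2.500).
Solving J·Δ = −F gives Δ = (-0.550, -27.000).
Then the next iterate is (a, b)₁ = (-1.050, -25.000).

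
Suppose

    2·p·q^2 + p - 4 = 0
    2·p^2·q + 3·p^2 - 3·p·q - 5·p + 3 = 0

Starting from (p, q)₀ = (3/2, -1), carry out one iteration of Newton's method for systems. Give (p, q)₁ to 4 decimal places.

(-0.7500, -2.0417)

At (3/2, -1): F = (0.5000, 2.2500).
Jacobian J = [[2·q^2 + 1, 4·p·q], [4·p·q + 6·p - 3·q - 5, 2·p^2 - 3·p]].
At the point, J = [[3.0000, -6.0000], [1.0000, 0.0000]] (det J = 6.0000).
Solving J·Δ = −F gives Δ = (-2.2500, -1.0417).
Then the next iterate is (p, q)₁ = (-0.7500, -2.0417).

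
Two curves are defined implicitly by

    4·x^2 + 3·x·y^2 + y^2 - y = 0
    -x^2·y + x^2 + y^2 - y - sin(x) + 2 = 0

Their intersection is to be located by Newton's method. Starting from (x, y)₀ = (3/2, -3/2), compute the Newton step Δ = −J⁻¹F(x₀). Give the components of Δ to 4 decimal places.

(-3.0128, -1.9208)

At (3/2, -3/2): F = (22.8750, 10.377505).
Jacobian J = [[8·x + 3·y^2, 6·x·y + 2·y - 1], [-2·x·y + 2·x - cos(x), -x^2 + 2·y - 1]].
At the point, J = [[18.7500, -17.5000], [7.429263, -6.2500]] (det J = 12.824599).
Solving J·Δ = −F gives Δ = (-3.0128, -1.9208).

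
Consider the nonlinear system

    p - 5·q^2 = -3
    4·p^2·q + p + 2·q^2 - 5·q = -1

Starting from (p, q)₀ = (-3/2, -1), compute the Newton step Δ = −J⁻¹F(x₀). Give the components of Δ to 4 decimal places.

At (-3/2, -1): F = (-3.5000, -2.5000).
Jacobian J = [[1, -10·q], [8·p·q + 1, 4·p^2 + 4·q - 5]].
At the point, J = [[1.0000, 10.0000], [13.0000, 0.0000]] (det J = -130.0000).
Solving J·Δ = −F gives Δ = (0.1923, 0.3308).

(0.1923, 0.3308)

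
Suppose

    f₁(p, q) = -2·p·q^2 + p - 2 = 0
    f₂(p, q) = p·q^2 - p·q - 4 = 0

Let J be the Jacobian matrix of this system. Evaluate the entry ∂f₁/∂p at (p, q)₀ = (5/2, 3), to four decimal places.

-17.0000

∂f₁/∂p = -2·q^2 + 1.
At (5/2, 3) this is -17.0000.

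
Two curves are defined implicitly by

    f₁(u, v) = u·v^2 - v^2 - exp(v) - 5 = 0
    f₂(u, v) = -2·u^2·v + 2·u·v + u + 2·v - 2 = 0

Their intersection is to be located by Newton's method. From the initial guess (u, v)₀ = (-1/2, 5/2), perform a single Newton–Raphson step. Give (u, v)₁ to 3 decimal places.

At (-1/2, 5/2): F = (-26.55749, -1.250).
Jacobian J = [[v^2, 2·u·v - 2·v - exp(v)], [-4·u·v + 2·v + 1, -2·u^2 + 2·u + 2]].
At the point, J = [[6.250, -19.68249], [11.000, 0.500]] (det J = 219.63243).
Solving J·Δ = −F gives Δ = (0.172, -1.295).
Then the next iterate is (u, v)₁ = (-0.328, 1.205).

(-0.328, 1.205)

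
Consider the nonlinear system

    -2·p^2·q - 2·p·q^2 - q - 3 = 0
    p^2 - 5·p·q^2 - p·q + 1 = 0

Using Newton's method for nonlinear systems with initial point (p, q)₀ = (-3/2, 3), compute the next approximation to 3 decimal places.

(-0.572, 2.400)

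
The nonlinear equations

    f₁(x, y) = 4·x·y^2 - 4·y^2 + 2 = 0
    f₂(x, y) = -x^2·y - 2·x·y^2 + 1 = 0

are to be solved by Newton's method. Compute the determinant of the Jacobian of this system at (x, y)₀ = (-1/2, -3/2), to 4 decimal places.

J = [[4·y^2, 8·x·y - 8·y], [-2·x·y - 2·y^2, -x^2 - 4·x·y]].
At the point, J = [[9.0000, 18.0000], [-6.0000, -3.2500]].
det J = 78.7500.

78.7500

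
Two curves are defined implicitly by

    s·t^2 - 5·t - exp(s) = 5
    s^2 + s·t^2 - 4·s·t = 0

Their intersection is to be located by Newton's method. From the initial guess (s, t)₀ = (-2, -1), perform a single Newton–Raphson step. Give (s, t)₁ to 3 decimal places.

At (-2, -1): F = (-2.13534, -6.000).
Jacobian J = [[t^2 - exp(s), 2·s·t - 5], [2·s + t^2 - 4·t, 2·s·t - 4·s]].
At the point, J = [[0.86466, -1.000], [1.000, 12.000]] (det J = 11.37598).
Solving J·Δ = −F gives Δ = (2.780, 0.268).
Then the next iterate is (s, t)₁ = (0.780, -0.732).

(0.780, -0.732)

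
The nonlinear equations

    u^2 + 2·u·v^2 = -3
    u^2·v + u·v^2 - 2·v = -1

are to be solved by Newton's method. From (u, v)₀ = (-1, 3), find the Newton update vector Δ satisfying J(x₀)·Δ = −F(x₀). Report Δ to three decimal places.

(-0.447, -1.763)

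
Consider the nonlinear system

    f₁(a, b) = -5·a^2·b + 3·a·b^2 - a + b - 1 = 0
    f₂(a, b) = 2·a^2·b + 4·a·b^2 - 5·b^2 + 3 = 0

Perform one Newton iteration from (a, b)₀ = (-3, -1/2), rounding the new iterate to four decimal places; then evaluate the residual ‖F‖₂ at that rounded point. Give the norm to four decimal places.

5.6936

At (-3, -1/2): F = (21.7500, -10.2500).
Jacobian J = [[-10·a·b + 3·b^2 - 1, -5·a^2 + 6·a·b + 1], [4·a·b + 4·b^2, 2·a^2 + 8·a·b - 10·b]].
At the point, J = [[-15.2500, -35.0000], [7.0000, 35.0000]] (det J = -288.7500).
Solving J·Δ = −F gives Δ = (1.3939, 0.0141).
Then the next iterate is (a, b)₁ = (-1.6061, -0.4859).
Re-evaluating at (-1.6061, -0.4859): F = (5.249639, -2.204101), so ‖F‖₂ = 5.6936.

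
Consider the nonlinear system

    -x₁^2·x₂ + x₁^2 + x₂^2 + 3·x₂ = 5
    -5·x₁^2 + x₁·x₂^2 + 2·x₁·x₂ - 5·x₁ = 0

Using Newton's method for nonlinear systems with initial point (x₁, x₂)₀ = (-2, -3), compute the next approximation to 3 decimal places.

(-14.000, 26.000)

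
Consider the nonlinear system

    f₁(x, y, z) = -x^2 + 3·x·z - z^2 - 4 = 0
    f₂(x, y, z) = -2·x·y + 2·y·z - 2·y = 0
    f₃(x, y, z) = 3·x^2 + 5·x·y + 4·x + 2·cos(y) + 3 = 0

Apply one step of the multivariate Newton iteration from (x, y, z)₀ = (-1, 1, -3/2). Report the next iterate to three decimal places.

At (-1, 1, -3/2): F = (-2.750, -3.000, -1.91940).
Jacobian J = [[-2·x + 3·z, 0, 3·x - 2·z], [-2·y, -2·x + 2·z - 2, 2·y], [6·x + 5·y + 4, 5·x - 2·sin(y), 0]].
At the point, J = [[-2.500, 0.000, 0.000], [-2.000, -3.000, 2.000], [3.000, -6.68294, 0.000]] (det J = -33.41471).
Solving J·Δ = −F gives Δ = (-1.100, -0.781, -0.772).
Then the next iterate is (x, y, z)₁ = (-2.100, 0.219, -2.272).

(-2.100, 0.219, -2.272)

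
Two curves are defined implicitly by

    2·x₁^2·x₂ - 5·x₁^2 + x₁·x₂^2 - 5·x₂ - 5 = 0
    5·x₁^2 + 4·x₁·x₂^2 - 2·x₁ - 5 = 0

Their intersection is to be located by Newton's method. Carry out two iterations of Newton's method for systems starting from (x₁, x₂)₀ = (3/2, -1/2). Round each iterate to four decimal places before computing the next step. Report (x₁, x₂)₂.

At (3/2, -1/2): F = (-15.6250, 4.7500).
Jacobian J = [[4·x₁·x₂ - 10·x₁ + x₂^2, 2·x₁^2 + 2·x₁·x₂ - 5], [10·x₁ + 4·x₂^2 - 2, 8·x₁·x₂]].
At the point, J = [[-17.7500, -2.0000], [14.0000, -6.0000]] (det J = 134.5000).
Solving J·Δ = −F gives Δ = (-0.7677, -0.9995).
Then the next iterate is (x₁, x₂)₁ = (0.7323, -1.4995).
Round to (0.7323, -1.4995) and repeat: F = (-0.145493, 2.803023), J = [[-9.466835, -6.123641], [14.317001, -8.784671]].
Δ = (-0.1080, 0.1431), so (x₁, x₂)₂ = (0.6243, -1.3564).

(0.6243, -1.3564)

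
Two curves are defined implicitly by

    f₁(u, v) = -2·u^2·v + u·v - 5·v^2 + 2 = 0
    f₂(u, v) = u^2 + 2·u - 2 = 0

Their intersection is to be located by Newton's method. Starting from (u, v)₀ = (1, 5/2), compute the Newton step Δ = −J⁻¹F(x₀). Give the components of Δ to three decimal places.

At (1, 5/2): F = (-31.750, 1.000).
Jacobian J = [[-4·u·v + v, -2·u^2 + u - 10·v], [2·u + 2, 0]].
At the point, J = [[-7.500, -26.000], [4.000, 0.000]] (det J = 104.000).
Solving J·Δ = −F gives Δ = (-0.250, -1.149).

(-0.250, -1.149)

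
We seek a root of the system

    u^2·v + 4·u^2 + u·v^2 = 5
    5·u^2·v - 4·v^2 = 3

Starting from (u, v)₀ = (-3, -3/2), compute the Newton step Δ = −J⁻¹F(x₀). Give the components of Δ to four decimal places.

At (-3, -3/2): F = (10.7500, -79.5000).
Jacobian J = [[2·u·v + 8·u + v^2, u^2 + 2·u·v], [10·u·v, 5·u^2 - 8·v]].
At the point, J = [[-12.7500, 18.0000], [45.0000, 57.0000]] (det J = -1536.7500).
Solving J·Δ = −F gives Δ = (1.3299, 0.3448).

(1.3299, 0.3448)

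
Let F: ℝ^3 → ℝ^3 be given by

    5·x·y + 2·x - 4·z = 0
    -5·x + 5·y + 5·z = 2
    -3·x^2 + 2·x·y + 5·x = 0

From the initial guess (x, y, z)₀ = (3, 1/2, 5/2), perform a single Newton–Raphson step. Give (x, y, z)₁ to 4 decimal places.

(2.2104, 0.4208, 2.1896)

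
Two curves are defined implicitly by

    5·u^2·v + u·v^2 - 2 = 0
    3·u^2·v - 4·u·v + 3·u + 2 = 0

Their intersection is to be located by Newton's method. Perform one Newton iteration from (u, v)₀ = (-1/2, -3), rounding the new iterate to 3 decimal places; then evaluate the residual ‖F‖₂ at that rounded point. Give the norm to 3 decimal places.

3.903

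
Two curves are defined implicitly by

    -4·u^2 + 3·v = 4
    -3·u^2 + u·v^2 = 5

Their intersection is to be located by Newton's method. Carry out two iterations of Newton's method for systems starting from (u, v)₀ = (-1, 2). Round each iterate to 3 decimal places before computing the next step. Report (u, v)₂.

(1.842, -0.203)

At (-1, 2): F = (-2.000, -12.000).
Jacobian J = [[-8·u, 3], [-6·u + v^2, 2·u·v]].
At the point, J = [[8.000, 3.000], [10.000, -4.000]] (det J = -62.000).
Solving J·Δ = −F gives Δ = (0.710, -1.226).
Then the next iterate is (u, v)₁ = (-0.290, 0.774).
Round to (-0.290, 0.774) and repeat: F = (-2.01440, -5.42603), J = [[2.320, 3.000], [2.33908, -0.44892]].
Δ = (2.132, -0.977), so (u, v)₂ = (1.842, -0.203).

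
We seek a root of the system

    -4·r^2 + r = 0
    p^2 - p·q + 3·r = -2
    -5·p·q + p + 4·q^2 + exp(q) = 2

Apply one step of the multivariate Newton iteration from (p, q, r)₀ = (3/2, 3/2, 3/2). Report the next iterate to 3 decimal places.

At (3/2, 3/2, 3/2): F = (-7.500, 6.500, 1.73169).
Jacobian J = [[0, 0, -8·r + 1], [2·p - q, -p, 3], [-5·q + 1, -5·p + 8·q + exp(q), 0]].
At the point, J = [[0.000, 0.000, -11.000], [1.500, -1.500, 3.000], [-6.500, 8.98169, 0.000]] (det J = -40.94787).
Solving J·Δ = −F gives Δ = (-11.446, -8.476, -0.682).
Then the next iterate is (p, q, r)₁ = (-9.946, -6.976, 0.818).

(-9.946, -6.976, 0.818)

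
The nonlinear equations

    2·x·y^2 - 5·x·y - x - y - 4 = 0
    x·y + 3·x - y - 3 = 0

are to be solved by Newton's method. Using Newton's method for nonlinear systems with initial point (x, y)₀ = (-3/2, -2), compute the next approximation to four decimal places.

(0.3852, -2.2459)

At (-3/2, -2): F = (-27.5000, -2.5000).
Jacobian J = [[2·y^2 - 5·y - 1, 4·x·y - 5·x - 1], [y + 3, x - 1]].
At the point, J = [[17.0000, 18.5000], [1.0000, -2.5000]] (det J = -61.0000).
Solving J·Δ = −F gives Δ = (1.8852, -0.2459).
Then the next iterate is (x, y)₁ = (0.3852, -2.2459).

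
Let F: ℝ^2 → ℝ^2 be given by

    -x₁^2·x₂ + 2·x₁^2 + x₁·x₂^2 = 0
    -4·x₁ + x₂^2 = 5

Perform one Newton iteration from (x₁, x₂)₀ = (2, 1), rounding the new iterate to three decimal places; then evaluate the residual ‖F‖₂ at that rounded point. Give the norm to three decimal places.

20.024

At (2, 1): F = (6.000, -12.000).
Jacobian J = [[-2·x₁·x₂ + 4·x₁ + x₂^2, -x₁^2 + 2·x₁·x₂], [-4, 2·x₂]].
At the point, J = [[5.000, 0.000], [-4.000, 2.000]] (det J = 10.000).
Solving J·Δ = −F gives Δ = (-1.200, 3.600).
Then the next iterate is (x₁, x₂)₁ = (0.800, 4.600).
Re-evaluating at (0.800, 4.600): F = (15.264, 12.960), so ‖F‖₂ = 20.024.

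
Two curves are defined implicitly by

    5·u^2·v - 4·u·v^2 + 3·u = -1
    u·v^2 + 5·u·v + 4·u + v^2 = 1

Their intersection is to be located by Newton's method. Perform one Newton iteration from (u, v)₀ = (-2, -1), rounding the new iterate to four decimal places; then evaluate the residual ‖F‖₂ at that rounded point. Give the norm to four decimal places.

At (-2, -1): F = (-17.0000, 0.0000).
Jacobian J = [[10·u·v - 4·v^2 + 3, 5·u^2 - 8·u·v], [v^2 + 5·v + 4, 2·u·v + 5·u + 2·v]].
At the point, J = [[19.0000, 4.0000], [0.0000, -8.0000]] (det J = -152.0000).
Solving J·Δ = −F gives Δ = (0.8947, 0.0000).
Then the next iterate is (u, v)₁ = (-1.1053, -1.0000).
Re-evaluating at (-1.1053, -1.0000): F = (-4.003140, 0.0000), so ‖F‖₂ = 4.0031.

4.0031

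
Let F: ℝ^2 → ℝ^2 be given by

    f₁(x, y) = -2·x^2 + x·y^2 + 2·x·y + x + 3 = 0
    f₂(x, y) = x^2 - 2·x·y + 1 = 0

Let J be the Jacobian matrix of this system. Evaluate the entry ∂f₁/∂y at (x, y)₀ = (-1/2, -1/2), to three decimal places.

∂f₁/∂y = 2·x·y + 2·x.
At (-1/2, -1/2) this is -0.500.

-0.500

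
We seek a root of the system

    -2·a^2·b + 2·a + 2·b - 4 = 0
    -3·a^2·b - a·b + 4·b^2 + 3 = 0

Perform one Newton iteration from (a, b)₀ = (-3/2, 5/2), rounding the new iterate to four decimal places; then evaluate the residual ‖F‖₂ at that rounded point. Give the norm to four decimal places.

7.0818

At (-3/2, 5/2): F = (-13.2500, 14.8750).
Jacobian J = [[-4·a·b + 2, -2·a^2 + 2], [-6·a·b - b, -3·a^2 - a + 8·b]].
At the point, J = [[17.0000, -2.5000], [20.0000, 14.7500]] (det J = 300.7500).
Solving J·Δ = −F gives Δ = (0.5262, -1.7219).
Then the next iterate is (a, b)₁ = (-0.9738, 0.7781).
Re-evaluating at (-0.9738, 0.7781): F = (-5.867123, 3.965887), so ‖F‖₂ = 7.0818.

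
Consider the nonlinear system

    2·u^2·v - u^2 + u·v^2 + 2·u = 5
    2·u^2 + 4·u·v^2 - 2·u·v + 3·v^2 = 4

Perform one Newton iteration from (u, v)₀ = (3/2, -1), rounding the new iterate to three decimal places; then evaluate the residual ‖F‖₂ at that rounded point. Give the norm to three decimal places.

At (3/2, -1): F = (-7.250, 12.500).
Jacobian J = [[4·u·v - 2·u + v^2 + 2, 2·u^2 + 2·u·v], [4·u + 4·v^2 - 2·v, 8·u·v - 2·u + 6·v]].
At the point, J = [[-6.000, 1.500], [12.000, -21.000]] (det J = 108.000).
Solving J·Δ = −F gives Δ = (-1.236, -0.111).
Then the next iterate is (u, v)₁ = (0.264, -1.111).
Re-evaluating at (0.264, -1.111): F = (-4.37070, 1.73241), so ‖F‖₂ = 4.702.

4.702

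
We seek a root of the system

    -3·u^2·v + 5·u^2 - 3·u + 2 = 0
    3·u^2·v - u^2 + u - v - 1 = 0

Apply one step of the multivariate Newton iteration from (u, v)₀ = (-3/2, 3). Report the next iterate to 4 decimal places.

(-0.8237, 3.5314)

At (-3/2, 3): F = (-2.5000, 12.5000).
Jacobian J = [[-6·u·v + 10·u - 3, -3·u^2], [6·u·v - 2·u + 1, 3·u^2 - 1]].
At the point, J = [[9.0000, -6.7500], [-23.0000, 5.7500]] (det J = -103.5000).
Solving J·Δ = −F gives Δ = (0.6763, 0.5314).
Then the next iterate is (u, v)₁ = (-0.8237, 3.5314).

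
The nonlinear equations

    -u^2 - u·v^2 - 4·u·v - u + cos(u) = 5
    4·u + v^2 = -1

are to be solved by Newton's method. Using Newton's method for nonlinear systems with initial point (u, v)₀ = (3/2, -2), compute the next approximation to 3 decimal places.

At (3/2, -2): F = (-2.67926, 11.000).
Jacobian J = [[-2·u - v^2 - 4·v - sin(u) - 1, -2·u·v - 4·u], [4, 2·v]].
At the point, J = [[-0.99749, 0.000], [4.000, -4.000]] (det J = 3.98998).
Solving J·Δ = −F gives Δ = (-2.686, 0.064).
Then the next iterate is (u, v)₁ = (-1.186, -1.936).

(-1.186, -1.936)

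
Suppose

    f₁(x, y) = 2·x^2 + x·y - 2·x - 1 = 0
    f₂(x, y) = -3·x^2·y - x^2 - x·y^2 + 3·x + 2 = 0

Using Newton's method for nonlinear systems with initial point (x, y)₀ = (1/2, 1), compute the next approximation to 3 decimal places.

At (1/2, 1): F = (-1.000, 2.000).
Jacobian J = [[4·x + y - 2, x], [-6·x·y - 2·x - y^2 + 3, -3·x^2 - 2·x·y]].
At the point, J = [[1.000, 0.500], [-2.000, -1.750]] (det J = -0.750).
Solving J·Δ = −F gives Δ = (1.000, 0.000).
Then the next iterate is (x, y)₁ = (1.500, 1.000).

(1.500, 1.000)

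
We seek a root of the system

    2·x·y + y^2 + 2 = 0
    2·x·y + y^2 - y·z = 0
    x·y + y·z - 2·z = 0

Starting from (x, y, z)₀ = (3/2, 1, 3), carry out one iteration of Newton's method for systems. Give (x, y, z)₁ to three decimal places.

(-1.250, 0.900, -1.700)

At (3/2, 1, 3): F = (6.000, 1.000, -1.500).
Jacobian J = [[2·y, 2·x + 2·y, 0], [2·y, 2·x + 2·y - z, -y], [y, x + z, y - 2]].
At the point, J = [[2.000, 5.000, 0.000], [2.000, 2.000, -1.000], [1.000, 4.500, -1.000]] (det J = 10.000).
Solving J·Δ = −F gives Δ = (-2.750, -0.100, -4.700).
Then the next iterate is (x, y, z)₁ = (-1.250, 0.900, -1.700).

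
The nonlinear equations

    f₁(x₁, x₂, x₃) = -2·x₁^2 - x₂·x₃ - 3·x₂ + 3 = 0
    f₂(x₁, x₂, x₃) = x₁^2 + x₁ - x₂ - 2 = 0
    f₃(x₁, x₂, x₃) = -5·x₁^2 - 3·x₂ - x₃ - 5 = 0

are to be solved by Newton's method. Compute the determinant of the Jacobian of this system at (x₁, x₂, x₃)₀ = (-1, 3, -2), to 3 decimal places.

J = [[-4·x₁, -x₃ - 3, -x₂], [2·x₁ + 1, -1, 0], [-10·x₁, -3, -1]].
At the point, J = [[4.000, -1.000, -3.000], [-1.000, -1.000, 0.000], [10.000, -3.000, -1.000]].
det J = -34.000.

-34.000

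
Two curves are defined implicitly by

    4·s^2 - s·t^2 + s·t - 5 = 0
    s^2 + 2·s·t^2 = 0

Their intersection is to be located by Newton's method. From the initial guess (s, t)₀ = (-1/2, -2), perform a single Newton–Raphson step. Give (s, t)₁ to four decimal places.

(-1.0944, -0.0222)

At (-1/2, -2): F = (-1.0000, -3.7500).
Jacobian J = [[8·s - t^2 + t, -2·s·t + s], [2·s + 2·t^2, 4·s·t]].
At the point, J = [[-10.0000, -2.5000], [7.0000, 4.0000]] (det J = -22.5000).
Solving J·Δ = −F gives Δ = (-0.5944, 1.9778).
Then the next iterate is (s, t)₁ = (-1.0944, -0.0222).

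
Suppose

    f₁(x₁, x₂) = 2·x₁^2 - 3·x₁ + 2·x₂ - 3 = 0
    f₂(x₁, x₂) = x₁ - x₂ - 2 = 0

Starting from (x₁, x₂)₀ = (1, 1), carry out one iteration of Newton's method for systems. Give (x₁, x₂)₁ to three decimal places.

(3.000, 1.000)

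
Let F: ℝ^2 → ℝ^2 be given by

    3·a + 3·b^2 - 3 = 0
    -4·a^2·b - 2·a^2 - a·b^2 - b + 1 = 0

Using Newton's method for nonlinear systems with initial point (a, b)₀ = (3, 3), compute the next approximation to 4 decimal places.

At (3, 3): F = (33.0000, -155.0000).
Jacobian J = [[3, 6·b], [-8·a·b - 4·a - b^2, -4·a^2 - 2·a·b - 1]].
At the point, J = [[3.0000, 18.0000], [-93.0000, -55.0000]] (det J = 1509.0000).
Solving J·Δ = −F gives Δ = (-0.6461, -1.7256).
Then the next iterate is (a, b)₁ = (2.3539, 1.2744).

(2.3539, 1.2744)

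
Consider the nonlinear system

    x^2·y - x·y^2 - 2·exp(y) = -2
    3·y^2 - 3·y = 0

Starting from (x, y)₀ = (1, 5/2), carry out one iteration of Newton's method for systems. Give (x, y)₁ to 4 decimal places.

(1.3818, 1.5625)

At (1, 5/2): F = (-26.114988, 11.2500).
Jacobian J = [[2·x·y - y^2, x^2 - 2·x·y - 2·exp(y)], [0, 6·y - 3]].
At the point, J = [[-1.2500, -28.364988], [0.0000, 12.0000]] (det J = -15.0000).
Solving J·Δ = −F gives Δ = (0.3818, -0.9375).
Then the next iterate is (x, y)₁ = (1.3818, 1.5625).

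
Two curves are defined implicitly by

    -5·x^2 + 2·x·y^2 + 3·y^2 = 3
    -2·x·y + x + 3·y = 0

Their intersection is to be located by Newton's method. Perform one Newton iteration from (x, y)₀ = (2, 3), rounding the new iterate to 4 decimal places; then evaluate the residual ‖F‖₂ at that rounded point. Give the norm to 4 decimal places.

6.4460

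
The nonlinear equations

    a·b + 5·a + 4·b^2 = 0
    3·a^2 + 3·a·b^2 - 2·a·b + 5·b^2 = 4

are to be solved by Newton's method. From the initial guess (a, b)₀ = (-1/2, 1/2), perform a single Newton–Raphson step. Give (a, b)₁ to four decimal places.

(-0.4637, 0.9429)

At (-1/2, 1/2): F = (-1.7500, -1.8750).
Jacobian J = [[b + 5, a + 8·b], [6·a + 3·b^2 - 2·b, 6·a·b - 2·a + 10·b]].
At the point, J = [[5.5000, 3.5000], [-3.2500, 4.5000]] (det J = 36.1250).
Solving J·Δ = −F gives Δ = (0.0363, 0.4429).
Then the next iterate is (a, b)₁ = (-0.4637, 0.9429).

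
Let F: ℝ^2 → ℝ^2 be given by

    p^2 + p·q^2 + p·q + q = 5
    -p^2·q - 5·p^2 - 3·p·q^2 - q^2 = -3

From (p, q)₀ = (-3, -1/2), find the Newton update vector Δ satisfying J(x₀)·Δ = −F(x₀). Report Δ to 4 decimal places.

At (-3, -1/2): F = (4.2500, -35.5000).
Jacobian J = [[2·p + q^2 + q, 2·p·q + p + 1], [-2·p·q - 10·p - 3·q^2, -p^2 - 6·p·q - 2·q]].
At the point, J = [[-6.2500, 1.0000], [26.2500, -17.0000]] (det J = 80.0000).
Solving J·Δ = −F gives Δ = (0.4594, -1.3789).

(0.4594, -1.3789)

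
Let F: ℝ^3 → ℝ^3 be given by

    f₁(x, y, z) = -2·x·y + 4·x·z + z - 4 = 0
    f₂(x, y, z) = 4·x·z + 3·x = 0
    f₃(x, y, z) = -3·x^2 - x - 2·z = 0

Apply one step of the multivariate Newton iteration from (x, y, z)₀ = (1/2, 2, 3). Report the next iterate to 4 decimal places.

At (1/2, 2, 3): F = (3.0000, 7.5000, -7.2500).
Jacobian J = [[-2·y + 4·z, -2·x, 4·x + 1], [4·z + 3, 0, 4·x], [-6·x - 1, 0, -2]].
At the point, J = [[8.0000, -1.0000, 3.0000], [15.0000, 0.0000, 2.0000], [-4.0000, 0.0000, -2.0000]] (det J = -22.0000).
Solving J·Δ = −F gives Δ = (-0.0227, -7.9205, -3.5795).
Then the next iterate is (x, y, z)₁ = (0.4773, -5.9205, -0.5795).

(0.4773, -5.9205, -0.5795)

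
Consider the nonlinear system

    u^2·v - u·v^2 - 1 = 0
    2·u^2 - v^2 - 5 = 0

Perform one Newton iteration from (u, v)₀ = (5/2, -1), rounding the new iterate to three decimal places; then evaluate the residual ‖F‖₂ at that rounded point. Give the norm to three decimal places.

3.251

At (5/2, -1): F = (-9.750, 6.500).
Jacobian J = [[2·u·v - v^2, u^2 - 2·u·v], [4·u, -2·v]].
At the point, J = [[-6.000, 11.250], [10.000, 2.000]] (det J = -124.500).
Solving J·Δ = −F gives Δ = (-0.744, 0.470).
Then the next iterate is (u, v)₁ = (1.756, -0.530).
Re-evaluating at (1.756, -0.530): F = (-3.12753, 0.88617), so ‖F‖₂ = 3.251.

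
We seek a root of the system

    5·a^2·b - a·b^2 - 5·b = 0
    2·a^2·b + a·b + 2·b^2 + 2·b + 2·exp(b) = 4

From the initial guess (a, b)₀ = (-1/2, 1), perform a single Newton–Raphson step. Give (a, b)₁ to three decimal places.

At (-1/2, 1): F = (-3.250, 5.43656).
Jacobian J = [[10·a·b - b^2, 5·a^2 - 2·a·b - 5], [4·a·b + b, 2·a^2 + a + 4·b + 2·exp(b) + 2]].
At the point, J = [[-6.000, -2.750], [-1.000, 11.43656]] (det J = -71.36938).
Solving J·Δ = −F gives Δ = (-0.311, -0.503).
Then the next iterate is (a, b)₁ = (-0.811, 0.497).

(-0.811, 0.497)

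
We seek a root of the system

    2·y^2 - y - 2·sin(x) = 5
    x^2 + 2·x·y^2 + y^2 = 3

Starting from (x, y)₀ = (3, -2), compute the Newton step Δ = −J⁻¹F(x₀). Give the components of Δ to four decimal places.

At (3, -2): F = (4.717760, 34.0000).
Jacobian J = [[-2·cos(x), 4·y - 1], [2·x + 2·y^2, 4·x·y + 2·y]].
At the point, J = [[1.979985, -9.0000], [14.0000, -28.0000]] (det J = 70.560420).
Solving J·Δ = −F gives Δ = (-2.4646, -0.0180).

(-2.4646, -0.0180)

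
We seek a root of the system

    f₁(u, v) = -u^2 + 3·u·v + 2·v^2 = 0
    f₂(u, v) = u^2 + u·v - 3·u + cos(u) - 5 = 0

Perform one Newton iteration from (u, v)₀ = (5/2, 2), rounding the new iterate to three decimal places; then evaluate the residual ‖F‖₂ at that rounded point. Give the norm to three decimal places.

At (5/2, 2): F = (16.750, -2.05114).
Jacobian J = [[-2·u + 3·v, 3·u + 4·v], [2·u + v - sin(u) - 3, u]].
At the point, J = [[1.000, 15.500], [3.40153, 2.500]] (det J = -50.22368).
Solving J·Δ = −F gives Δ = (1.467, -1.175).
Then the next iterate is (u, v)₁ = (3.967, 0.825).
Re-evaluating at (3.967, 0.825): F = (-4.55751, 1.43061), so ‖F‖₂ = 4.777.

4.777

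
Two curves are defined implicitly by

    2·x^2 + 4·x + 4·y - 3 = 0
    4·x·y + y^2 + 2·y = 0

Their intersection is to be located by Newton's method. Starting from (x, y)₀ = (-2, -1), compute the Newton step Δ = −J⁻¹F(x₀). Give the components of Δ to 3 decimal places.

At (-2, -1): F = (-7.000, 7.000).
Jacobian J = [[4·x + 4, 4], [4·y, 4·x + 2·y + 2]].
At the point, J = [[-4.000, 4.000], [-4.000, -8.000]] (det J = 48.000).
Solving J·Δ = −F gives Δ = (-0.583, 1.167).

(-0.583, 1.167)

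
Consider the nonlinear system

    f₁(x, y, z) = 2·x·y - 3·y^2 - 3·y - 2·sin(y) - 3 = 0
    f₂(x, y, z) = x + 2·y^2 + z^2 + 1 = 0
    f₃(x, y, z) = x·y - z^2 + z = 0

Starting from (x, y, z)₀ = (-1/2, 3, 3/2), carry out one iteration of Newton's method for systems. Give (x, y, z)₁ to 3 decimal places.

At (-1/2, 3, 3/2): F = (-42.28224, 20.750, -2.250).
Jacobian J = [[2·y, 2·x - 6·y - 2·cos(y) - 3, 0], [1, 4·y, 2·z], [y, x, -2·z + 1]].
At the point, J = [[6.000, -20.02002, 0.000], [1.000, 12.000, 3.000], [3.000, -0.500, -2.000]] (det J = -355.22017).
Solving J·Δ = −F gives Δ = (0.720, -1.896, 0.429).
Then the next iterate is (x, y, z)₁ = (0.220, 1.104, 1.929).

(0.220, 1.104, 1.929)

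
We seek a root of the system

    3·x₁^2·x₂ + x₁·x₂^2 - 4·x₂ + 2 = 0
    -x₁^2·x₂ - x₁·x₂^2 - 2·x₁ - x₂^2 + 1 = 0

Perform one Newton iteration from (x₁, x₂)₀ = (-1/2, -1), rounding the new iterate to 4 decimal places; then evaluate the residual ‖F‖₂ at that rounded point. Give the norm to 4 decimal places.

At (-1/2, -1): F = (4.7500, 1.7500).
Jacobian J = [[6·x₁·x₂ + x₂^2, 3·x₁^2 + 2·x₁·x₂ - 4], [-2·x₁·x₂ - x₂^2 - 2, -x₁^2 - 2·x₁·x₂ - 2·x₂]].
At the point, J = [[4.0000, -2.2500], [-4.0000, 0.7500]] (det J = -6.0000).
Solving J·Δ = −F gives Δ = (1.2500, 4.3333).
Then the next iterate is (x₁, x₂)₁ = (0.7500, 3.3333).
Re-evaluating at (0.7500, 3.3333): F = (2.624910, -21.819037), so ‖F‖₂ = 21.9764.

21.9764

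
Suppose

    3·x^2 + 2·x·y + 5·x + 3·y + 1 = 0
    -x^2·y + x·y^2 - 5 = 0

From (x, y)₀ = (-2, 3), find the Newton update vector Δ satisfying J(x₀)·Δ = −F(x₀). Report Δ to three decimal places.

(0.946, -0.946)

At (-2, 3): F = (0.000, -35.000).
Jacobian J = [[6·x + 2·y + 5, 2·x + 3], [-2·x·y + y^2, -x^2 + 2·x·y]].
At the point, J = [[-1.000, -1.000], [21.000, -16.000]] (det J = 37.000).
Solving J·Δ = −F gives Δ = (0.946, -0.946).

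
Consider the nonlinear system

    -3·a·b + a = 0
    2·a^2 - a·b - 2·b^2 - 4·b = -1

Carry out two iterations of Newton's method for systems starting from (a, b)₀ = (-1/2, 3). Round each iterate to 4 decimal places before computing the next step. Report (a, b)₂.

At (-1/2, 3): F = (4.0000, -27.0000).
Jacobian J = [[-3·b + 1, -3·a], [4·a - b, -a - 4·b - 4]].
At the point, J = [[-8.0000, 1.5000], [-5.0000, -15.5000]] (det J = 131.5000).
Solving J·Δ = −F gives Δ = (0.1635, -1.7947).
Then the next iterate is (a, b)₁ = (-0.3365, 1.2053).
Round to (-0.3365, 1.2053) and repeat: F = (0.880250, -6.094648), J = [[-2.6159, 1.0095], [-2.5513, -8.4847]].
Δ = (0.0531, -0.7343), so (a, b)₂ = (-0.2834, 0.4710).

(-0.2834, 0.4710)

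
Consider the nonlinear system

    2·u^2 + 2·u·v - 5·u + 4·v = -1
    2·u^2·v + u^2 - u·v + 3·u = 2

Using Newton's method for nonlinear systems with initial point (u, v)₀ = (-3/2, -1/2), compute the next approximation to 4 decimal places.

(-0.4106, 0.0728)

At (-3/2, -1/2): F = (12.5000, -7.2500).
Jacobian J = [[4·u + 2·v - 5, 2·u + 4], [4·u·v + 2·u - v + 3, 2·u^2 - u]].
At the point, J = [[-12.0000, 1.0000], [3.5000, 6.0000]] (det J = -75.5000).
Solving J·Δ = −F gives Δ = (1.0894, 0.5728).
Then the next iterate is (u, v)₁ = (-0.4106, 0.0728).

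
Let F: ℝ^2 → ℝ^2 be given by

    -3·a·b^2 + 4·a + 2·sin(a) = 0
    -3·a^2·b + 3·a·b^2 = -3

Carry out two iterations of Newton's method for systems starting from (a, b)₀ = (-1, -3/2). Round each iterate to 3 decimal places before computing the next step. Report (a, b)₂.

At (-1, -3/2): F = (1.06706, 0.750).
Jacobian J = [[-3·b^2 + 2·cos(a) + 4, -6·a·b], [-6·a·b + 3·b^2, -3·a^2 + 6·a·b]].
At the point, J = [[-1.66940, -9.000], [-2.250, 6.000]] (det J = -30.26637).
Solving J·Δ = −F gives Δ = (0.435, 0.038).
Then the next iterate is (a, b)₁ = (-0.565, -1.462).
Round to (-0.565, -1.462) and repeat: F = (0.29214, 0.77715), J = [[-0.72315, -4.95618], [1.45615, 3.99850]].
Δ = (-1.161, 0.228), so (a, b)₂ = (-1.726, -1.234).

(-1.726, -1.234)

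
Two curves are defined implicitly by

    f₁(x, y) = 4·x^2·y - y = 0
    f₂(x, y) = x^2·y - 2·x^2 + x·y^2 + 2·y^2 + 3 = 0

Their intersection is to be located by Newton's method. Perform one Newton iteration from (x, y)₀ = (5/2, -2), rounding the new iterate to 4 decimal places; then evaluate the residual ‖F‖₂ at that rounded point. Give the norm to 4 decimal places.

At (5/2, -2): F = (-48.0000, -4.0000).
Jacobian J = [[8·x·y, 4·x^2 - 1], [2·x·y - 4·x + y^2, x^2 + 2·x·y + 4·y]].
At the point, J = [[-40.0000, 24.0000], [-16.0000, -11.7500]] (det J = 854.0000).
Solving J·Δ = −F gives Δ = (-0.7728, 0.7119).
Then the next iterate is (x, y)₁ = (1.7272, -1.2881).
Re-evaluating at (1.7272, -1.2881): F = (-14.082642, -0.624949), so ‖F‖₂ = 14.0965.

14.0965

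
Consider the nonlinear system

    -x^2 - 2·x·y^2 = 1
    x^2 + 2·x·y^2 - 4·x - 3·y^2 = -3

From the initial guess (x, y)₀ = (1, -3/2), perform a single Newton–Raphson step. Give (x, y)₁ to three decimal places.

(0.826, -0.605)

At (1, -3/2): F = (-6.500, -2.250).
Jacobian J = [[-2·x - 2·y^2, -4·x·y], [2·x + 2·y^2 - 4, 4·x·y - 6·y]].
At the point, J = [[-6.500, 6.000], [2.500, 3.000]] (det J = -34.500).
Solving J·Δ = −F gives Δ = (-0.174, 0.895).
Then the next iterate is (x, y)₁ = (0.826, -0.605).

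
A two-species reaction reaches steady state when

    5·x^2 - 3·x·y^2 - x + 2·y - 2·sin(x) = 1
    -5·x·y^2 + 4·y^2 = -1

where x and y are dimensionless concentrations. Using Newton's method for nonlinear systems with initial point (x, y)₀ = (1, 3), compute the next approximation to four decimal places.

(0.9836, 1.7893)

At (1, 3): F = (-19.682942, -8.0000).
Jacobian J = [[10·x - 3·y^2 - 2·cos(x) - 1, -6·x·y + 2], [-5·y^2, -10·x·y + 8·y]].
At the point, J = [[-19.080605, -16.0000], [-45.0000, -6.0000]] (det J = -605.516372).
Solving J·Δ = −F gives Δ = (-0.0164, -1.2107).
Then the next iterate is (x, y)₁ = (0.9836, 1.7893).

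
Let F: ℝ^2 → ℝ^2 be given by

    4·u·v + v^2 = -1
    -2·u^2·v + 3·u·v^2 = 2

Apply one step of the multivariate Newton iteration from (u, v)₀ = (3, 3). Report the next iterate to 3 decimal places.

At (3, 3): F = (46.000, 25.000).
Jacobian J = [[4·v, 4·u + 2·v], [-4·u·v + 3·v^2, -2·u^2 + 6·u·v]].
At the point, J = [[12.000, 18.000], [-9.000, 36.000]] (det J = 594.000).
Solving J·Δ = −F gives Δ = (-2.030, -1.202).
Then the next iterate is (u, v)₁ = (0.970, 1.798).

(0.970, 1.798)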